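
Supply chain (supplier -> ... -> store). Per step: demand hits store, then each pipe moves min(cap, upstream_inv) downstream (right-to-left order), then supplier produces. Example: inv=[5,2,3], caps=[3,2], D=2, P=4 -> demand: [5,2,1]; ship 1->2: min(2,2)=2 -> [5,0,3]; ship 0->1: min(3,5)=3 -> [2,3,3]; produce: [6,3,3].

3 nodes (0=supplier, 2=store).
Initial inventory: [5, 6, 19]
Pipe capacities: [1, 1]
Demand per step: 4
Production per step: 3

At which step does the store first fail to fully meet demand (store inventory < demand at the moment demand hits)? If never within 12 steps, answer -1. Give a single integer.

Step 1: demand=4,sold=4 ship[1->2]=1 ship[0->1]=1 prod=3 -> [7 6 16]
Step 2: demand=4,sold=4 ship[1->2]=1 ship[0->1]=1 prod=3 -> [9 6 13]
Step 3: demand=4,sold=4 ship[1->2]=1 ship[0->1]=1 prod=3 -> [11 6 10]
Step 4: demand=4,sold=4 ship[1->2]=1 ship[0->1]=1 prod=3 -> [13 6 7]
Step 5: demand=4,sold=4 ship[1->2]=1 ship[0->1]=1 prod=3 -> [15 6 4]
Step 6: demand=4,sold=4 ship[1->2]=1 ship[0->1]=1 prod=3 -> [17 6 1]
Step 7: demand=4,sold=1 ship[1->2]=1 ship[0->1]=1 prod=3 -> [19 6 1]
Step 8: demand=4,sold=1 ship[1->2]=1 ship[0->1]=1 prod=3 -> [21 6 1]
Step 9: demand=4,sold=1 ship[1->2]=1 ship[0->1]=1 prod=3 -> [23 6 1]
Step 10: demand=4,sold=1 ship[1->2]=1 ship[0->1]=1 prod=3 -> [25 6 1]
Step 11: demand=4,sold=1 ship[1->2]=1 ship[0->1]=1 prod=3 -> [27 6 1]
Step 12: demand=4,sold=1 ship[1->2]=1 ship[0->1]=1 prod=3 -> [29 6 1]
First stockout at step 7

7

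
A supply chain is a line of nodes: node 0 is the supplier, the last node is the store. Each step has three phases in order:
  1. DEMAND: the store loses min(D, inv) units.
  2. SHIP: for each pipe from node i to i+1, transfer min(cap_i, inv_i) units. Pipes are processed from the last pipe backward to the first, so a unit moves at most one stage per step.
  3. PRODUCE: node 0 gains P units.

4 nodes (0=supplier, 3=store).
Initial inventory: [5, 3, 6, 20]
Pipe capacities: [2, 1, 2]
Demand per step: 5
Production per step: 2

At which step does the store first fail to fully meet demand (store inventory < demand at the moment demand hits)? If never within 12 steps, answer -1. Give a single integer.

Step 1: demand=5,sold=5 ship[2->3]=2 ship[1->2]=1 ship[0->1]=2 prod=2 -> [5 4 5 17]
Step 2: demand=5,sold=5 ship[2->3]=2 ship[1->2]=1 ship[0->1]=2 prod=2 -> [5 5 4 14]
Step 3: demand=5,sold=5 ship[2->3]=2 ship[1->2]=1 ship[0->1]=2 prod=2 -> [5 6 3 11]
Step 4: demand=5,sold=5 ship[2->3]=2 ship[1->2]=1 ship[0->1]=2 prod=2 -> [5 7 2 8]
Step 5: demand=5,sold=5 ship[2->3]=2 ship[1->2]=1 ship[0->1]=2 prod=2 -> [5 8 1 5]
Step 6: demand=5,sold=5 ship[2->3]=1 ship[1->2]=1 ship[0->1]=2 prod=2 -> [5 9 1 1]
Step 7: demand=5,sold=1 ship[2->3]=1 ship[1->2]=1 ship[0->1]=2 prod=2 -> [5 10 1 1]
Step 8: demand=5,sold=1 ship[2->3]=1 ship[1->2]=1 ship[0->1]=2 prod=2 -> [5 11 1 1]
Step 9: demand=5,sold=1 ship[2->3]=1 ship[1->2]=1 ship[0->1]=2 prod=2 -> [5 12 1 1]
Step 10: demand=5,sold=1 ship[2->3]=1 ship[1->2]=1 ship[0->1]=2 prod=2 -> [5 13 1 1]
Step 11: demand=5,sold=1 ship[2->3]=1 ship[1->2]=1 ship[0->1]=2 prod=2 -> [5 14 1 1]
Step 12: demand=5,sold=1 ship[2->3]=1 ship[1->2]=1 ship[0->1]=2 prod=2 -> [5 15 1 1]
First stockout at step 7

7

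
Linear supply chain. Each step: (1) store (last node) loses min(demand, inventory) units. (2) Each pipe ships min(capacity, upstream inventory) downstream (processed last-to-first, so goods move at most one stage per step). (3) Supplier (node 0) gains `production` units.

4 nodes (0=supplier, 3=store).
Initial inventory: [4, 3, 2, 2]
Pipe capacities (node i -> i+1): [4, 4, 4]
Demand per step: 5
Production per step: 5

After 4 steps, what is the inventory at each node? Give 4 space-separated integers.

Step 1: demand=5,sold=2 ship[2->3]=2 ship[1->2]=3 ship[0->1]=4 prod=5 -> inv=[5 4 3 2]
Step 2: demand=5,sold=2 ship[2->3]=3 ship[1->2]=4 ship[0->1]=4 prod=5 -> inv=[6 4 4 3]
Step 3: demand=5,sold=3 ship[2->3]=4 ship[1->2]=4 ship[0->1]=4 prod=5 -> inv=[7 4 4 4]
Step 4: demand=5,sold=4 ship[2->3]=4 ship[1->2]=4 ship[0->1]=4 prod=5 -> inv=[8 4 4 4]

8 4 4 4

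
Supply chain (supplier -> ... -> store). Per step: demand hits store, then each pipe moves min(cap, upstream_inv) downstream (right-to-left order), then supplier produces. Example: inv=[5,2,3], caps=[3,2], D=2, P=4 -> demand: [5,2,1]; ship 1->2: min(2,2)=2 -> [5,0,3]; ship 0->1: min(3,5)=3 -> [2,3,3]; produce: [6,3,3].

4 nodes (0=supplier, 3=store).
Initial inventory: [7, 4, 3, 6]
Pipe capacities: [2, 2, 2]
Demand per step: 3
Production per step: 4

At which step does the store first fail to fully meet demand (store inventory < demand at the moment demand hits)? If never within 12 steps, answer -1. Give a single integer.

Step 1: demand=3,sold=3 ship[2->3]=2 ship[1->2]=2 ship[0->1]=2 prod=4 -> [9 4 3 5]
Step 2: demand=3,sold=3 ship[2->3]=2 ship[1->2]=2 ship[0->1]=2 prod=4 -> [11 4 3 4]
Step 3: demand=3,sold=3 ship[2->3]=2 ship[1->2]=2 ship[0->1]=2 prod=4 -> [13 4 3 3]
Step 4: demand=3,sold=3 ship[2->3]=2 ship[1->2]=2 ship[0->1]=2 prod=4 -> [15 4 3 2]
Step 5: demand=3,sold=2 ship[2->3]=2 ship[1->2]=2 ship[0->1]=2 prod=4 -> [17 4 3 2]
Step 6: demand=3,sold=2 ship[2->3]=2 ship[1->2]=2 ship[0->1]=2 prod=4 -> [19 4 3 2]
Step 7: demand=3,sold=2 ship[2->3]=2 ship[1->2]=2 ship[0->1]=2 prod=4 -> [21 4 3 2]
Step 8: demand=3,sold=2 ship[2->3]=2 ship[1->2]=2 ship[0->1]=2 prod=4 -> [23 4 3 2]
Step 9: demand=3,sold=2 ship[2->3]=2 ship[1->2]=2 ship[0->1]=2 prod=4 -> [25 4 3 2]
Step 10: demand=3,sold=2 ship[2->3]=2 ship[1->2]=2 ship[0->1]=2 prod=4 -> [27 4 3 2]
Step 11: demand=3,sold=2 ship[2->3]=2 ship[1->2]=2 ship[0->1]=2 prod=4 -> [29 4 3 2]
Step 12: demand=3,sold=2 ship[2->3]=2 ship[1->2]=2 ship[0->1]=2 prod=4 -> [31 4 3 2]
First stockout at step 5

5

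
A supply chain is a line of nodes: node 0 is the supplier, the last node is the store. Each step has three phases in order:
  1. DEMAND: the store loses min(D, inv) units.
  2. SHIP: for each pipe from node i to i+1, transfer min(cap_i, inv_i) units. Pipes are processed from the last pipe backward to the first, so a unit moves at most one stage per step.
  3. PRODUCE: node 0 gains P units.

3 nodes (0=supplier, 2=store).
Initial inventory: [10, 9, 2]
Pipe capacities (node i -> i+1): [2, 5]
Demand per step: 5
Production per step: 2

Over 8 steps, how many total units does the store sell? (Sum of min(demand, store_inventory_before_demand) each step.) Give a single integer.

Step 1: sold=2 (running total=2) -> [10 6 5]
Step 2: sold=5 (running total=7) -> [10 3 5]
Step 3: sold=5 (running total=12) -> [10 2 3]
Step 4: sold=3 (running total=15) -> [10 2 2]
Step 5: sold=2 (running total=17) -> [10 2 2]
Step 6: sold=2 (running total=19) -> [10 2 2]
Step 7: sold=2 (running total=21) -> [10 2 2]
Step 8: sold=2 (running total=23) -> [10 2 2]

Answer: 23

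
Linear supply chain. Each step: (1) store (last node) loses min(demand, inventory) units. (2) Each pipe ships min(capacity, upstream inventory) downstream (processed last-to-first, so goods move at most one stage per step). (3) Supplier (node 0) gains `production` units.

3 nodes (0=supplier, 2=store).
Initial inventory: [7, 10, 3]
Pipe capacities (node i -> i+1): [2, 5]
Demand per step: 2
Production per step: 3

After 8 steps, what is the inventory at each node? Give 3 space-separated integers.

Step 1: demand=2,sold=2 ship[1->2]=5 ship[0->1]=2 prod=3 -> inv=[8 7 6]
Step 2: demand=2,sold=2 ship[1->2]=5 ship[0->1]=2 prod=3 -> inv=[9 4 9]
Step 3: demand=2,sold=2 ship[1->2]=4 ship[0->1]=2 prod=3 -> inv=[10 2 11]
Step 4: demand=2,sold=2 ship[1->2]=2 ship[0->1]=2 prod=3 -> inv=[11 2 11]
Step 5: demand=2,sold=2 ship[1->2]=2 ship[0->1]=2 prod=3 -> inv=[12 2 11]
Step 6: demand=2,sold=2 ship[1->2]=2 ship[0->1]=2 prod=3 -> inv=[13 2 11]
Step 7: demand=2,sold=2 ship[1->2]=2 ship[0->1]=2 prod=3 -> inv=[14 2 11]
Step 8: demand=2,sold=2 ship[1->2]=2 ship[0->1]=2 prod=3 -> inv=[15 2 11]

15 2 11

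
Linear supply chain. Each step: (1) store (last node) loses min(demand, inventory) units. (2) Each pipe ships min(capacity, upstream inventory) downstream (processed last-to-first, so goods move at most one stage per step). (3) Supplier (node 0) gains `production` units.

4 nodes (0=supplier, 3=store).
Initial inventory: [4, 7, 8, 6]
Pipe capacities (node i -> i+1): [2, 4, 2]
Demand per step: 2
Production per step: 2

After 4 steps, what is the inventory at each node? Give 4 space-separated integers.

Step 1: demand=2,sold=2 ship[2->3]=2 ship[1->2]=4 ship[0->1]=2 prod=2 -> inv=[4 5 10 6]
Step 2: demand=2,sold=2 ship[2->3]=2 ship[1->2]=4 ship[0->1]=2 prod=2 -> inv=[4 3 12 6]
Step 3: demand=2,sold=2 ship[2->3]=2 ship[1->2]=3 ship[0->1]=2 prod=2 -> inv=[4 2 13 6]
Step 4: demand=2,sold=2 ship[2->3]=2 ship[1->2]=2 ship[0->1]=2 prod=2 -> inv=[4 2 13 6]

4 2 13 6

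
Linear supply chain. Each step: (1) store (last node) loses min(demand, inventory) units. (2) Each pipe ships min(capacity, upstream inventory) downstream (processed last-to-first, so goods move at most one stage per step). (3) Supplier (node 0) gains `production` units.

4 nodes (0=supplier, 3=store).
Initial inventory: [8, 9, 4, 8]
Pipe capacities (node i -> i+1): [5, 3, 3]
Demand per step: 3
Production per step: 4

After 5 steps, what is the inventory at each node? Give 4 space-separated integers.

Step 1: demand=3,sold=3 ship[2->3]=3 ship[1->2]=3 ship[0->1]=5 prod=4 -> inv=[7 11 4 8]
Step 2: demand=3,sold=3 ship[2->3]=3 ship[1->2]=3 ship[0->1]=5 prod=4 -> inv=[6 13 4 8]
Step 3: demand=3,sold=3 ship[2->3]=3 ship[1->2]=3 ship[0->1]=5 prod=4 -> inv=[5 15 4 8]
Step 4: demand=3,sold=3 ship[2->3]=3 ship[1->2]=3 ship[0->1]=5 prod=4 -> inv=[4 17 4 8]
Step 5: demand=3,sold=3 ship[2->3]=3 ship[1->2]=3 ship[0->1]=4 prod=4 -> inv=[4 18 4 8]

4 18 4 8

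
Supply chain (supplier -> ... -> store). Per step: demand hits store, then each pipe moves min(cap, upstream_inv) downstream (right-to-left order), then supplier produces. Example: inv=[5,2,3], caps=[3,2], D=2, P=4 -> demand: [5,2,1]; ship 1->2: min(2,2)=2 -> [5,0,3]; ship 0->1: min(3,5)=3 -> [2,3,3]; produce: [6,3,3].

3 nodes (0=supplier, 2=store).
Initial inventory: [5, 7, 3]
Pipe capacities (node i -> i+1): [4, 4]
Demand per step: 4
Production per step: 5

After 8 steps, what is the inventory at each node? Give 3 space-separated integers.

Step 1: demand=4,sold=3 ship[1->2]=4 ship[0->1]=4 prod=5 -> inv=[6 7 4]
Step 2: demand=4,sold=4 ship[1->2]=4 ship[0->1]=4 prod=5 -> inv=[7 7 4]
Step 3: demand=4,sold=4 ship[1->2]=4 ship[0->1]=4 prod=5 -> inv=[8 7 4]
Step 4: demand=4,sold=4 ship[1->2]=4 ship[0->1]=4 prod=5 -> inv=[9 7 4]
Step 5: demand=4,sold=4 ship[1->2]=4 ship[0->1]=4 prod=5 -> inv=[10 7 4]
Step 6: demand=4,sold=4 ship[1->2]=4 ship[0->1]=4 prod=5 -> inv=[11 7 4]
Step 7: demand=4,sold=4 ship[1->2]=4 ship[0->1]=4 prod=5 -> inv=[12 7 4]
Step 8: demand=4,sold=4 ship[1->2]=4 ship[0->1]=4 prod=5 -> inv=[13 7 4]

13 7 4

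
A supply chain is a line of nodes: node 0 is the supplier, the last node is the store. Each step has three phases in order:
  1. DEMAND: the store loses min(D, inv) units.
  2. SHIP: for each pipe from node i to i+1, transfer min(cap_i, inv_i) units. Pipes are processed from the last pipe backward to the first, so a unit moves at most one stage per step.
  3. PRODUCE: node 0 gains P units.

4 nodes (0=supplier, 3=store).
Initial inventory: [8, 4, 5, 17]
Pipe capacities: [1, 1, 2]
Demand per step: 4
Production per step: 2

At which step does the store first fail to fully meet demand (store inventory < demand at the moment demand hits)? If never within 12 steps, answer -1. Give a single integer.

Step 1: demand=4,sold=4 ship[2->3]=2 ship[1->2]=1 ship[0->1]=1 prod=2 -> [9 4 4 15]
Step 2: demand=4,sold=4 ship[2->3]=2 ship[1->2]=1 ship[0->1]=1 prod=2 -> [10 4 3 13]
Step 3: demand=4,sold=4 ship[2->3]=2 ship[1->2]=1 ship[0->1]=1 prod=2 -> [11 4 2 11]
Step 4: demand=4,sold=4 ship[2->3]=2 ship[1->2]=1 ship[0->1]=1 prod=2 -> [12 4 1 9]
Step 5: demand=4,sold=4 ship[2->3]=1 ship[1->2]=1 ship[0->1]=1 prod=2 -> [13 4 1 6]
Step 6: demand=4,sold=4 ship[2->3]=1 ship[1->2]=1 ship[0->1]=1 prod=2 -> [14 4 1 3]
Step 7: demand=4,sold=3 ship[2->3]=1 ship[1->2]=1 ship[0->1]=1 prod=2 -> [15 4 1 1]
Step 8: demand=4,sold=1 ship[2->3]=1 ship[1->2]=1 ship[0->1]=1 prod=2 -> [16 4 1 1]
Step 9: demand=4,sold=1 ship[2->3]=1 ship[1->2]=1 ship[0->1]=1 prod=2 -> [17 4 1 1]
Step 10: demand=4,sold=1 ship[2->3]=1 ship[1->2]=1 ship[0->1]=1 prod=2 -> [18 4 1 1]
Step 11: demand=4,sold=1 ship[2->3]=1 ship[1->2]=1 ship[0->1]=1 prod=2 -> [19 4 1 1]
Step 12: demand=4,sold=1 ship[2->3]=1 ship[1->2]=1 ship[0->1]=1 prod=2 -> [20 4 1 1]
First stockout at step 7

7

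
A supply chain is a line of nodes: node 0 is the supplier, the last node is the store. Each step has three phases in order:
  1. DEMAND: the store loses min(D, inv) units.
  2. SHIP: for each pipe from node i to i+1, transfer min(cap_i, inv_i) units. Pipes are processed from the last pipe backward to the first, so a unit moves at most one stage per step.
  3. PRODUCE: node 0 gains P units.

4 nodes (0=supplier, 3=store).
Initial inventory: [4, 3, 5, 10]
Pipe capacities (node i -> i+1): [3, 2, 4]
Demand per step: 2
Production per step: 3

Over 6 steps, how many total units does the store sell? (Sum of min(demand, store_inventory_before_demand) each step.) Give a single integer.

Step 1: sold=2 (running total=2) -> [4 4 3 12]
Step 2: sold=2 (running total=4) -> [4 5 2 13]
Step 3: sold=2 (running total=6) -> [4 6 2 13]
Step 4: sold=2 (running total=8) -> [4 7 2 13]
Step 5: sold=2 (running total=10) -> [4 8 2 13]
Step 6: sold=2 (running total=12) -> [4 9 2 13]

Answer: 12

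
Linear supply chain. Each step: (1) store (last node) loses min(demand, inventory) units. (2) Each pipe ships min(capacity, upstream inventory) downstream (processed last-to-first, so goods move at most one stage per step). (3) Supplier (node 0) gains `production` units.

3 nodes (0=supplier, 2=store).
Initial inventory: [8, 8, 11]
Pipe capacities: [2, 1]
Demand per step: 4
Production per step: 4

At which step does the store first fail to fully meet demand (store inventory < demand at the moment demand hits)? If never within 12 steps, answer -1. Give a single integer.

Step 1: demand=4,sold=4 ship[1->2]=1 ship[0->1]=2 prod=4 -> [10 9 8]
Step 2: demand=4,sold=4 ship[1->2]=1 ship[0->1]=2 prod=4 -> [12 10 5]
Step 3: demand=4,sold=4 ship[1->2]=1 ship[0->1]=2 prod=4 -> [14 11 2]
Step 4: demand=4,sold=2 ship[1->2]=1 ship[0->1]=2 prod=4 -> [16 12 1]
Step 5: demand=4,sold=1 ship[1->2]=1 ship[0->1]=2 prod=4 -> [18 13 1]
Step 6: demand=4,sold=1 ship[1->2]=1 ship[0->1]=2 prod=4 -> [20 14 1]
Step 7: demand=4,sold=1 ship[1->2]=1 ship[0->1]=2 prod=4 -> [22 15 1]
Step 8: demand=4,sold=1 ship[1->2]=1 ship[0->1]=2 prod=4 -> [24 16 1]
Step 9: demand=4,sold=1 ship[1->2]=1 ship[0->1]=2 prod=4 -> [26 17 1]
Step 10: demand=4,sold=1 ship[1->2]=1 ship[0->1]=2 prod=4 -> [28 18 1]
Step 11: demand=4,sold=1 ship[1->2]=1 ship[0->1]=2 prod=4 -> [30 19 1]
Step 12: demand=4,sold=1 ship[1->2]=1 ship[0->1]=2 prod=4 -> [32 20 1]
First stockout at step 4

4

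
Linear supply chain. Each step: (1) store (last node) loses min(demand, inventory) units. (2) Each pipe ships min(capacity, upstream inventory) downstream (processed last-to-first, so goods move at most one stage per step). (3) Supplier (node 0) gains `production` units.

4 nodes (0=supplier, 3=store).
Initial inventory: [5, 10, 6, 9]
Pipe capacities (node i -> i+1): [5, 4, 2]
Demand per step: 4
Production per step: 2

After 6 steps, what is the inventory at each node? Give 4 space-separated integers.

Step 1: demand=4,sold=4 ship[2->3]=2 ship[1->2]=4 ship[0->1]=5 prod=2 -> inv=[2 11 8 7]
Step 2: demand=4,sold=4 ship[2->3]=2 ship[1->2]=4 ship[0->1]=2 prod=2 -> inv=[2 9 10 5]
Step 3: demand=4,sold=4 ship[2->3]=2 ship[1->2]=4 ship[0->1]=2 prod=2 -> inv=[2 7 12 3]
Step 4: demand=4,sold=3 ship[2->3]=2 ship[1->2]=4 ship[0->1]=2 prod=2 -> inv=[2 5 14 2]
Step 5: demand=4,sold=2 ship[2->3]=2 ship[1->2]=4 ship[0->1]=2 prod=2 -> inv=[2 3 16 2]
Step 6: demand=4,sold=2 ship[2->3]=2 ship[1->2]=3 ship[0->1]=2 prod=2 -> inv=[2 2 17 2]

2 2 17 2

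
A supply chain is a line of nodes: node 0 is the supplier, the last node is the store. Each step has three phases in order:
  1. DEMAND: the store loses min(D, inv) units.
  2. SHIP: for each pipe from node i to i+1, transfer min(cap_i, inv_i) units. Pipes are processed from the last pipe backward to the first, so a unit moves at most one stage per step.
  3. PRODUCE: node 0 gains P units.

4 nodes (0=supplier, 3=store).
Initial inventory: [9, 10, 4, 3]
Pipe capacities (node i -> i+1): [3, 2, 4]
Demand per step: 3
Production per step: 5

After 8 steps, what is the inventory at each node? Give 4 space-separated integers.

Step 1: demand=3,sold=3 ship[2->3]=4 ship[1->2]=2 ship[0->1]=3 prod=5 -> inv=[11 11 2 4]
Step 2: demand=3,sold=3 ship[2->3]=2 ship[1->2]=2 ship[0->1]=3 prod=5 -> inv=[13 12 2 3]
Step 3: demand=3,sold=3 ship[2->3]=2 ship[1->2]=2 ship[0->1]=3 prod=5 -> inv=[15 13 2 2]
Step 4: demand=3,sold=2 ship[2->3]=2 ship[1->2]=2 ship[0->1]=3 prod=5 -> inv=[17 14 2 2]
Step 5: demand=3,sold=2 ship[2->3]=2 ship[1->2]=2 ship[0->1]=3 prod=5 -> inv=[19 15 2 2]
Step 6: demand=3,sold=2 ship[2->3]=2 ship[1->2]=2 ship[0->1]=3 prod=5 -> inv=[21 16 2 2]
Step 7: demand=3,sold=2 ship[2->3]=2 ship[1->2]=2 ship[0->1]=3 prod=5 -> inv=[23 17 2 2]
Step 8: demand=3,sold=2 ship[2->3]=2 ship[1->2]=2 ship[0->1]=3 prod=5 -> inv=[25 18 2 2]

25 18 2 2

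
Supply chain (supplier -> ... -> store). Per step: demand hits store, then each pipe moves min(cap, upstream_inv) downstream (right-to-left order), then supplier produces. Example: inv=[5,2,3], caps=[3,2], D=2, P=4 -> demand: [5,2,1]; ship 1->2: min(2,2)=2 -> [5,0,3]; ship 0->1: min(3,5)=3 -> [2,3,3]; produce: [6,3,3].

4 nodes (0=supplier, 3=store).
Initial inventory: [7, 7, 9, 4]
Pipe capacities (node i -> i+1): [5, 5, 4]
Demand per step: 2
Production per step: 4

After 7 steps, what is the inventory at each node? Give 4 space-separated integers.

Step 1: demand=2,sold=2 ship[2->3]=4 ship[1->2]=5 ship[0->1]=5 prod=4 -> inv=[6 7 10 6]
Step 2: demand=2,sold=2 ship[2->3]=4 ship[1->2]=5 ship[0->1]=5 prod=4 -> inv=[5 7 11 8]
Step 3: demand=2,sold=2 ship[2->3]=4 ship[1->2]=5 ship[0->1]=5 prod=4 -> inv=[4 7 12 10]
Step 4: demand=2,sold=2 ship[2->3]=4 ship[1->2]=5 ship[0->1]=4 prod=4 -> inv=[4 6 13 12]
Step 5: demand=2,sold=2 ship[2->3]=4 ship[1->2]=5 ship[0->1]=4 prod=4 -> inv=[4 5 14 14]
Step 6: demand=2,sold=2 ship[2->3]=4 ship[1->2]=5 ship[0->1]=4 prod=4 -> inv=[4 4 15 16]
Step 7: demand=2,sold=2 ship[2->3]=4 ship[1->2]=4 ship[0->1]=4 prod=4 -> inv=[4 4 15 18]

4 4 15 18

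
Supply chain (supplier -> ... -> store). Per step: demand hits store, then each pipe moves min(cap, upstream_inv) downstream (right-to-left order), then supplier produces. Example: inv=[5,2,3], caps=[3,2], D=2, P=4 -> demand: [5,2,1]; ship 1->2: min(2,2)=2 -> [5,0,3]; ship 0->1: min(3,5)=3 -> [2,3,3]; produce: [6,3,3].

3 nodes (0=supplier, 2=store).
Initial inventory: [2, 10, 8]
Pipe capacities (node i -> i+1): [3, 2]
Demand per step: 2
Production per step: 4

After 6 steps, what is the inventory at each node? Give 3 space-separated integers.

Step 1: demand=2,sold=2 ship[1->2]=2 ship[0->1]=2 prod=4 -> inv=[4 10 8]
Step 2: demand=2,sold=2 ship[1->2]=2 ship[0->1]=3 prod=4 -> inv=[5 11 8]
Step 3: demand=2,sold=2 ship[1->2]=2 ship[0->1]=3 prod=4 -> inv=[6 12 8]
Step 4: demand=2,sold=2 ship[1->2]=2 ship[0->1]=3 prod=4 -> inv=[7 13 8]
Step 5: demand=2,sold=2 ship[1->2]=2 ship[0->1]=3 prod=4 -> inv=[8 14 8]
Step 6: demand=2,sold=2 ship[1->2]=2 ship[0->1]=3 prod=4 -> inv=[9 15 8]

9 15 8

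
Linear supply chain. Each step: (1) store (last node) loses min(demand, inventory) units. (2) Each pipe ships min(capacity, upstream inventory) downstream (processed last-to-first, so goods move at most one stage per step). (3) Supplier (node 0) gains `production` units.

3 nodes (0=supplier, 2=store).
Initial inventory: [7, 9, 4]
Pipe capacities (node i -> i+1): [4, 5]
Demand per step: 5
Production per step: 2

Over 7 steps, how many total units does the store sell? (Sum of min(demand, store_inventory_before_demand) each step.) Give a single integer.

Answer: 28

Derivation:
Step 1: sold=4 (running total=4) -> [5 8 5]
Step 2: sold=5 (running total=9) -> [3 7 5]
Step 3: sold=5 (running total=14) -> [2 5 5]
Step 4: sold=5 (running total=19) -> [2 2 5]
Step 5: sold=5 (running total=24) -> [2 2 2]
Step 6: sold=2 (running total=26) -> [2 2 2]
Step 7: sold=2 (running total=28) -> [2 2 2]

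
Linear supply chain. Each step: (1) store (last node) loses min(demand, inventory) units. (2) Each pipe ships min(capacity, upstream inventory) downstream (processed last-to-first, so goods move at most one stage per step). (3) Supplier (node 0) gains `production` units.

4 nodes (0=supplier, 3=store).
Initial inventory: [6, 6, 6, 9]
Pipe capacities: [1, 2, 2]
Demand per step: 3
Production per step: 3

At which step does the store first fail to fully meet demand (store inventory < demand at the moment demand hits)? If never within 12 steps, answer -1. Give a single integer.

Step 1: demand=3,sold=3 ship[2->3]=2 ship[1->2]=2 ship[0->1]=1 prod=3 -> [8 5 6 8]
Step 2: demand=3,sold=3 ship[2->3]=2 ship[1->2]=2 ship[0->1]=1 prod=3 -> [10 4 6 7]
Step 3: demand=3,sold=3 ship[2->3]=2 ship[1->2]=2 ship[0->1]=1 prod=3 -> [12 3 6 6]
Step 4: demand=3,sold=3 ship[2->3]=2 ship[1->2]=2 ship[0->1]=1 prod=3 -> [14 2 6 5]
Step 5: demand=3,sold=3 ship[2->3]=2 ship[1->2]=2 ship[0->1]=1 prod=3 -> [16 1 6 4]
Step 6: demand=3,sold=3 ship[2->3]=2 ship[1->2]=1 ship[0->1]=1 prod=3 -> [18 1 5 3]
Step 7: demand=3,sold=3 ship[2->3]=2 ship[1->2]=1 ship[0->1]=1 prod=3 -> [20 1 4 2]
Step 8: demand=3,sold=2 ship[2->3]=2 ship[1->2]=1 ship[0->1]=1 prod=3 -> [22 1 3 2]
Step 9: demand=3,sold=2 ship[2->3]=2 ship[1->2]=1 ship[0->1]=1 prod=3 -> [24 1 2 2]
Step 10: demand=3,sold=2 ship[2->3]=2 ship[1->2]=1 ship[0->1]=1 prod=3 -> [26 1 1 2]
Step 11: demand=3,sold=2 ship[2->3]=1 ship[1->2]=1 ship[0->1]=1 prod=3 -> [28 1 1 1]
Step 12: demand=3,sold=1 ship[2->3]=1 ship[1->2]=1 ship[0->1]=1 prod=3 -> [30 1 1 1]
First stockout at step 8

8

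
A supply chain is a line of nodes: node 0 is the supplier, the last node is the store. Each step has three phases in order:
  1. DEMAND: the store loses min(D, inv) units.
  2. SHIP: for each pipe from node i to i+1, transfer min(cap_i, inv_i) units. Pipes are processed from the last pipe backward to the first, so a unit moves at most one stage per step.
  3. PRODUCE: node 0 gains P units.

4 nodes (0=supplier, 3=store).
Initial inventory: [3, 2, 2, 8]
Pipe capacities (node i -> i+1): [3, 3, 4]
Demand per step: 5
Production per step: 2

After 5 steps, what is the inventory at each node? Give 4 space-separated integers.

Step 1: demand=5,sold=5 ship[2->3]=2 ship[1->2]=2 ship[0->1]=3 prod=2 -> inv=[2 3 2 5]
Step 2: demand=5,sold=5 ship[2->3]=2 ship[1->2]=3 ship[0->1]=2 prod=2 -> inv=[2 2 3 2]
Step 3: demand=5,sold=2 ship[2->3]=3 ship[1->2]=2 ship[0->1]=2 prod=2 -> inv=[2 2 2 3]
Step 4: demand=5,sold=3 ship[2->3]=2 ship[1->2]=2 ship[0->1]=2 prod=2 -> inv=[2 2 2 2]
Step 5: demand=5,sold=2 ship[2->3]=2 ship[1->2]=2 ship[0->1]=2 prod=2 -> inv=[2 2 2 2]

2 2 2 2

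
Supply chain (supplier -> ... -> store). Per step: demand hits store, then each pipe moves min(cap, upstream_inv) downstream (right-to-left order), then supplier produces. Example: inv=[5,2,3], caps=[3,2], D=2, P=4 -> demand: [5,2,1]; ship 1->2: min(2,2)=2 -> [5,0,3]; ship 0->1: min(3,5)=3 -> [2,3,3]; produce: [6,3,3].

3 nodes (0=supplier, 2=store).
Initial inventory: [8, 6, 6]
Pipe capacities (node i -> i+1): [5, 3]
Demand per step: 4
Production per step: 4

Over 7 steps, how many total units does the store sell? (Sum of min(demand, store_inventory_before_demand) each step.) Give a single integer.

Answer: 24

Derivation:
Step 1: sold=4 (running total=4) -> [7 8 5]
Step 2: sold=4 (running total=8) -> [6 10 4]
Step 3: sold=4 (running total=12) -> [5 12 3]
Step 4: sold=3 (running total=15) -> [4 14 3]
Step 5: sold=3 (running total=18) -> [4 15 3]
Step 6: sold=3 (running total=21) -> [4 16 3]
Step 7: sold=3 (running total=24) -> [4 17 3]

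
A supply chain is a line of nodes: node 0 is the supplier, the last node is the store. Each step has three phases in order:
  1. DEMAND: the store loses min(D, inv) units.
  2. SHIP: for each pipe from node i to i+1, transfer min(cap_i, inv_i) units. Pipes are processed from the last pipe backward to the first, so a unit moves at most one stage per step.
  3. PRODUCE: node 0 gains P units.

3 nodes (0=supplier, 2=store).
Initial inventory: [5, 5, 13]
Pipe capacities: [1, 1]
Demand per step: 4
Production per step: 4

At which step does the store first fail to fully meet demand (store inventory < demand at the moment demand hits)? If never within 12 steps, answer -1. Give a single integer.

Step 1: demand=4,sold=4 ship[1->2]=1 ship[0->1]=1 prod=4 -> [8 5 10]
Step 2: demand=4,sold=4 ship[1->2]=1 ship[0->1]=1 prod=4 -> [11 5 7]
Step 3: demand=4,sold=4 ship[1->2]=1 ship[0->1]=1 prod=4 -> [14 5 4]
Step 4: demand=4,sold=4 ship[1->2]=1 ship[0->1]=1 prod=4 -> [17 5 1]
Step 5: demand=4,sold=1 ship[1->2]=1 ship[0->1]=1 prod=4 -> [20 5 1]
Step 6: demand=4,sold=1 ship[1->2]=1 ship[0->1]=1 prod=4 -> [23 5 1]
Step 7: demand=4,sold=1 ship[1->2]=1 ship[0->1]=1 prod=4 -> [26 5 1]
Step 8: demand=4,sold=1 ship[1->2]=1 ship[0->1]=1 prod=4 -> [29 5 1]
Step 9: demand=4,sold=1 ship[1->2]=1 ship[0->1]=1 prod=4 -> [32 5 1]
Step 10: demand=4,sold=1 ship[1->2]=1 ship[0->1]=1 prod=4 -> [35 5 1]
Step 11: demand=4,sold=1 ship[1->2]=1 ship[0->1]=1 prod=4 -> [38 5 1]
Step 12: demand=4,sold=1 ship[1->2]=1 ship[0->1]=1 prod=4 -> [41 5 1]
First stockout at step 5

5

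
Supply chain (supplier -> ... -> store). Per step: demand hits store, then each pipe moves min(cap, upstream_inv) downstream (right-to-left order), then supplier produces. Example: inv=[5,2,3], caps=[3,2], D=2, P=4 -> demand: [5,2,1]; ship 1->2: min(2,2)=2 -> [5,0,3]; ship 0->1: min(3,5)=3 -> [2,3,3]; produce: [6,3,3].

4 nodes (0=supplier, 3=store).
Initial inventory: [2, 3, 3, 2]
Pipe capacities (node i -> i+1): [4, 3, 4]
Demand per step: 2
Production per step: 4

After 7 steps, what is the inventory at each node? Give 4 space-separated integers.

Step 1: demand=2,sold=2 ship[2->3]=3 ship[1->2]=3 ship[0->1]=2 prod=4 -> inv=[4 2 3 3]
Step 2: demand=2,sold=2 ship[2->3]=3 ship[1->2]=2 ship[0->1]=4 prod=4 -> inv=[4 4 2 4]
Step 3: demand=2,sold=2 ship[2->3]=2 ship[1->2]=3 ship[0->1]=4 prod=4 -> inv=[4 5 3 4]
Step 4: demand=2,sold=2 ship[2->3]=3 ship[1->2]=3 ship[0->1]=4 prod=4 -> inv=[4 6 3 5]
Step 5: demand=2,sold=2 ship[2->3]=3 ship[1->2]=3 ship[0->1]=4 prod=4 -> inv=[4 7 3 6]
Step 6: demand=2,sold=2 ship[2->3]=3 ship[1->2]=3 ship[0->1]=4 prod=4 -> inv=[4 8 3 7]
Step 7: demand=2,sold=2 ship[2->3]=3 ship[1->2]=3 ship[0->1]=4 prod=4 -> inv=[4 9 3 8]

4 9 3 8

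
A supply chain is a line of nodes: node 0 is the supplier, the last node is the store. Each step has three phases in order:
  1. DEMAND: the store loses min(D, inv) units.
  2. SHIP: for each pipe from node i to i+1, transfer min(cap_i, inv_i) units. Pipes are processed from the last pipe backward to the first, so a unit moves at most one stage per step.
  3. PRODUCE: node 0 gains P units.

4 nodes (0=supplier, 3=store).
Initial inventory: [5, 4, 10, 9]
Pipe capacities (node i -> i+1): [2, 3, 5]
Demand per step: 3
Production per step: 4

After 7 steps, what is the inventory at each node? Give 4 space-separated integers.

Step 1: demand=3,sold=3 ship[2->3]=5 ship[1->2]=3 ship[0->1]=2 prod=4 -> inv=[7 3 8 11]
Step 2: demand=3,sold=3 ship[2->3]=5 ship[1->2]=3 ship[0->1]=2 prod=4 -> inv=[9 2 6 13]
Step 3: demand=3,sold=3 ship[2->3]=5 ship[1->2]=2 ship[0->1]=2 prod=4 -> inv=[11 2 3 15]
Step 4: demand=3,sold=3 ship[2->3]=3 ship[1->2]=2 ship[0->1]=2 prod=4 -> inv=[13 2 2 15]
Step 5: demand=3,sold=3 ship[2->3]=2 ship[1->2]=2 ship[0->1]=2 prod=4 -> inv=[15 2 2 14]
Step 6: demand=3,sold=3 ship[2->3]=2 ship[1->2]=2 ship[0->1]=2 prod=4 -> inv=[17 2 2 13]
Step 7: demand=3,sold=3 ship[2->3]=2 ship[1->2]=2 ship[0->1]=2 prod=4 -> inv=[19 2 2 12]

19 2 2 12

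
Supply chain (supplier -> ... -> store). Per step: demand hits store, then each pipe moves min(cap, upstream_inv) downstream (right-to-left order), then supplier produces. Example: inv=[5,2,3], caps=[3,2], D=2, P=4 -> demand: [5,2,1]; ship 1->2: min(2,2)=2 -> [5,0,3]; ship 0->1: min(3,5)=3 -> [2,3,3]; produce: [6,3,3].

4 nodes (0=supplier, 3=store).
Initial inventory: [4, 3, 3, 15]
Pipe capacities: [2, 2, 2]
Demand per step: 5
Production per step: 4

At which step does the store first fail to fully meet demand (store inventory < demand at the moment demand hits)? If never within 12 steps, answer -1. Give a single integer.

Step 1: demand=5,sold=5 ship[2->3]=2 ship[1->2]=2 ship[0->1]=2 prod=4 -> [6 3 3 12]
Step 2: demand=5,sold=5 ship[2->3]=2 ship[1->2]=2 ship[0->1]=2 prod=4 -> [8 3 3 9]
Step 3: demand=5,sold=5 ship[2->3]=2 ship[1->2]=2 ship[0->1]=2 prod=4 -> [10 3 3 6]
Step 4: demand=5,sold=5 ship[2->3]=2 ship[1->2]=2 ship[0->1]=2 prod=4 -> [12 3 3 3]
Step 5: demand=5,sold=3 ship[2->3]=2 ship[1->2]=2 ship[0->1]=2 prod=4 -> [14 3 3 2]
Step 6: demand=5,sold=2 ship[2->3]=2 ship[1->2]=2 ship[0->1]=2 prod=4 -> [16 3 3 2]
Step 7: demand=5,sold=2 ship[2->3]=2 ship[1->2]=2 ship[0->1]=2 prod=4 -> [18 3 3 2]
Step 8: demand=5,sold=2 ship[2->3]=2 ship[1->2]=2 ship[0->1]=2 prod=4 -> [20 3 3 2]
Step 9: demand=5,sold=2 ship[2->3]=2 ship[1->2]=2 ship[0->1]=2 prod=4 -> [22 3 3 2]
Step 10: demand=5,sold=2 ship[2->3]=2 ship[1->2]=2 ship[0->1]=2 prod=4 -> [24 3 3 2]
Step 11: demand=5,sold=2 ship[2->3]=2 ship[1->2]=2 ship[0->1]=2 prod=4 -> [26 3 3 2]
Step 12: demand=5,sold=2 ship[2->3]=2 ship[1->2]=2 ship[0->1]=2 prod=4 -> [28 3 3 2]
First stockout at step 5

5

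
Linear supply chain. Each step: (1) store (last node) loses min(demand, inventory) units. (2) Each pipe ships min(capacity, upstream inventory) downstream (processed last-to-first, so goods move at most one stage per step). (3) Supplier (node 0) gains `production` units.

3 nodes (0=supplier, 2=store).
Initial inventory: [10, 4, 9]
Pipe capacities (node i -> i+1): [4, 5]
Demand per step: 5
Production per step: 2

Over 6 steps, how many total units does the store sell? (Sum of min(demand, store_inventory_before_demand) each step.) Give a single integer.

Step 1: sold=5 (running total=5) -> [8 4 8]
Step 2: sold=5 (running total=10) -> [6 4 7]
Step 3: sold=5 (running total=15) -> [4 4 6]
Step 4: sold=5 (running total=20) -> [2 4 5]
Step 5: sold=5 (running total=25) -> [2 2 4]
Step 6: sold=4 (running total=29) -> [2 2 2]

Answer: 29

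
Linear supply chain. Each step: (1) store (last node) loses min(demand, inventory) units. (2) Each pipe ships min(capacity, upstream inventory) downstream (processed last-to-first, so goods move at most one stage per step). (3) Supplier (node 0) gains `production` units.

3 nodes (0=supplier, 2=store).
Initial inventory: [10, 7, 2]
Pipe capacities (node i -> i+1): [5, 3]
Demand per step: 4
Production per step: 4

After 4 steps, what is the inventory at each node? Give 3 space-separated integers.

Step 1: demand=4,sold=2 ship[1->2]=3 ship[0->1]=5 prod=4 -> inv=[9 9 3]
Step 2: demand=4,sold=3 ship[1->2]=3 ship[0->1]=5 prod=4 -> inv=[8 11 3]
Step 3: demand=4,sold=3 ship[1->2]=3 ship[0->1]=5 prod=4 -> inv=[7 13 3]
Step 4: demand=4,sold=3 ship[1->2]=3 ship[0->1]=5 prod=4 -> inv=[6 15 3]

6 15 3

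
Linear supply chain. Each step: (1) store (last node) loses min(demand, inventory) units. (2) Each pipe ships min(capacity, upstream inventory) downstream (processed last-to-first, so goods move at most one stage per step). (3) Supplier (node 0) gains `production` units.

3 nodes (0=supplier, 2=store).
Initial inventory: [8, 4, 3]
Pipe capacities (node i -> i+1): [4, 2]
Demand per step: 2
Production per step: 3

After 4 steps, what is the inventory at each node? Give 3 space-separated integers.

Step 1: demand=2,sold=2 ship[1->2]=2 ship[0->1]=4 prod=3 -> inv=[7 6 3]
Step 2: demand=2,sold=2 ship[1->2]=2 ship[0->1]=4 prod=3 -> inv=[6 8 3]
Step 3: demand=2,sold=2 ship[1->2]=2 ship[0->1]=4 prod=3 -> inv=[5 10 3]
Step 4: demand=2,sold=2 ship[1->2]=2 ship[0->1]=4 prod=3 -> inv=[4 12 3]

4 12 3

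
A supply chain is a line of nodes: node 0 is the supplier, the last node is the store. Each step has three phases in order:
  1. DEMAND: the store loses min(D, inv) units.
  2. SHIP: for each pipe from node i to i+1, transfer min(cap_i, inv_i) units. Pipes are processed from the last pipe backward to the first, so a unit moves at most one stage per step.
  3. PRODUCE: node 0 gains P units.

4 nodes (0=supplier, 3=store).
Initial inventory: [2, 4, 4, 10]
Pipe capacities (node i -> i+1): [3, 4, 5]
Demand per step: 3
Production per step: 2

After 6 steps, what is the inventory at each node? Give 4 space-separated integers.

Step 1: demand=3,sold=3 ship[2->3]=4 ship[1->2]=4 ship[0->1]=2 prod=2 -> inv=[2 2 4 11]
Step 2: demand=3,sold=3 ship[2->3]=4 ship[1->2]=2 ship[0->1]=2 prod=2 -> inv=[2 2 2 12]
Step 3: demand=3,sold=3 ship[2->3]=2 ship[1->2]=2 ship[0->1]=2 prod=2 -> inv=[2 2 2 11]
Step 4: demand=3,sold=3 ship[2->3]=2 ship[1->2]=2 ship[0->1]=2 prod=2 -> inv=[2 2 2 10]
Step 5: demand=3,sold=3 ship[2->3]=2 ship[1->2]=2 ship[0->1]=2 prod=2 -> inv=[2 2 2 9]
Step 6: demand=3,sold=3 ship[2->3]=2 ship[1->2]=2 ship[0->1]=2 prod=2 -> inv=[2 2 2 8]

2 2 2 8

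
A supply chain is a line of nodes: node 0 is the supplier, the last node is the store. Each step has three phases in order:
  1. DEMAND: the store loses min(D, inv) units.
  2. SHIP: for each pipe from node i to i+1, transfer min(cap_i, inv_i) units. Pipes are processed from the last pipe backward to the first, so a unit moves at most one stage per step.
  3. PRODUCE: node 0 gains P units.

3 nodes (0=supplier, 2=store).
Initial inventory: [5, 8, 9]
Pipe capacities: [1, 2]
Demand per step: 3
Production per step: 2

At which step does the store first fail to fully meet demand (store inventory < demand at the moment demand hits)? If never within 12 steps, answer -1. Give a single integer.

Step 1: demand=3,sold=3 ship[1->2]=2 ship[0->1]=1 prod=2 -> [6 7 8]
Step 2: demand=3,sold=3 ship[1->2]=2 ship[0->1]=1 prod=2 -> [7 6 7]
Step 3: demand=3,sold=3 ship[1->2]=2 ship[0->1]=1 prod=2 -> [8 5 6]
Step 4: demand=3,sold=3 ship[1->2]=2 ship[0->1]=1 prod=2 -> [9 4 5]
Step 5: demand=3,sold=3 ship[1->2]=2 ship[0->1]=1 prod=2 -> [10 3 4]
Step 6: demand=3,sold=3 ship[1->2]=2 ship[0->1]=1 prod=2 -> [11 2 3]
Step 7: demand=3,sold=3 ship[1->2]=2 ship[0->1]=1 prod=2 -> [12 1 2]
Step 8: demand=3,sold=2 ship[1->2]=1 ship[0->1]=1 prod=2 -> [13 1 1]
Step 9: demand=3,sold=1 ship[1->2]=1 ship[0->1]=1 prod=2 -> [14 1 1]
Step 10: demand=3,sold=1 ship[1->2]=1 ship[0->1]=1 prod=2 -> [15 1 1]
Step 11: demand=3,sold=1 ship[1->2]=1 ship[0->1]=1 prod=2 -> [16 1 1]
Step 12: demand=3,sold=1 ship[1->2]=1 ship[0->1]=1 prod=2 -> [17 1 1]
First stockout at step 8

8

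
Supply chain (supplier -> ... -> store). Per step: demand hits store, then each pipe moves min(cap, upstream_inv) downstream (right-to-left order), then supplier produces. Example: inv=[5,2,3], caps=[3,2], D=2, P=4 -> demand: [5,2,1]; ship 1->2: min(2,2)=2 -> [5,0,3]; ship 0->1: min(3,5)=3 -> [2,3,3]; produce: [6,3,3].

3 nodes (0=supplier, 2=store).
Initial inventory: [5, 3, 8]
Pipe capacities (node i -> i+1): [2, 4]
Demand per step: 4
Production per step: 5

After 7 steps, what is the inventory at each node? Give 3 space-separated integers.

Step 1: demand=4,sold=4 ship[1->2]=3 ship[0->1]=2 prod=5 -> inv=[8 2 7]
Step 2: demand=4,sold=4 ship[1->2]=2 ship[0->1]=2 prod=5 -> inv=[11 2 5]
Step 3: demand=4,sold=4 ship[1->2]=2 ship[0->1]=2 prod=5 -> inv=[14 2 3]
Step 4: demand=4,sold=3 ship[1->2]=2 ship[0->1]=2 prod=5 -> inv=[17 2 2]
Step 5: demand=4,sold=2 ship[1->2]=2 ship[0->1]=2 prod=5 -> inv=[20 2 2]
Step 6: demand=4,sold=2 ship[1->2]=2 ship[0->1]=2 prod=5 -> inv=[23 2 2]
Step 7: demand=4,sold=2 ship[1->2]=2 ship[0->1]=2 prod=5 -> inv=[26 2 2]

26 2 2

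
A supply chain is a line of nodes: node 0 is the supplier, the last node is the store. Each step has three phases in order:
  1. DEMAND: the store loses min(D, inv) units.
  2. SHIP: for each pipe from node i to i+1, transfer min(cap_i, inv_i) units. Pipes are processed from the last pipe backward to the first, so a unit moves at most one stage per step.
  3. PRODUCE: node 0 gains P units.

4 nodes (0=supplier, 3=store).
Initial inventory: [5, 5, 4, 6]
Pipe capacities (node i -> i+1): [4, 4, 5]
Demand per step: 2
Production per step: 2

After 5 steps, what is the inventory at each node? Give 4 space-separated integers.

Step 1: demand=2,sold=2 ship[2->3]=4 ship[1->2]=4 ship[0->1]=4 prod=2 -> inv=[3 5 4 8]
Step 2: demand=2,sold=2 ship[2->3]=4 ship[1->2]=4 ship[0->1]=3 prod=2 -> inv=[2 4 4 10]
Step 3: demand=2,sold=2 ship[2->3]=4 ship[1->2]=4 ship[0->1]=2 prod=2 -> inv=[2 2 4 12]
Step 4: demand=2,sold=2 ship[2->3]=4 ship[1->2]=2 ship[0->1]=2 prod=2 -> inv=[2 2 2 14]
Step 5: demand=2,sold=2 ship[2->3]=2 ship[1->2]=2 ship[0->1]=2 prod=2 -> inv=[2 2 2 14]

2 2 2 14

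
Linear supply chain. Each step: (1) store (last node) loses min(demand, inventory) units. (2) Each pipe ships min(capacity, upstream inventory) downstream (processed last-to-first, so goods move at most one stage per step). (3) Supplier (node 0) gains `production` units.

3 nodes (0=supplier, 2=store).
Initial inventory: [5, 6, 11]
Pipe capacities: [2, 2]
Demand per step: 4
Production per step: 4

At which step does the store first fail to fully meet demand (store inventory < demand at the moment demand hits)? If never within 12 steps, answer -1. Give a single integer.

Step 1: demand=4,sold=4 ship[1->2]=2 ship[0->1]=2 prod=4 -> [7 6 9]
Step 2: demand=4,sold=4 ship[1->2]=2 ship[0->1]=2 prod=4 -> [9 6 7]
Step 3: demand=4,sold=4 ship[1->2]=2 ship[0->1]=2 prod=4 -> [11 6 5]
Step 4: demand=4,sold=4 ship[1->2]=2 ship[0->1]=2 prod=4 -> [13 6 3]
Step 5: demand=4,sold=3 ship[1->2]=2 ship[0->1]=2 prod=4 -> [15 6 2]
Step 6: demand=4,sold=2 ship[1->2]=2 ship[0->1]=2 prod=4 -> [17 6 2]
Step 7: demand=4,sold=2 ship[1->2]=2 ship[0->1]=2 prod=4 -> [19 6 2]
Step 8: demand=4,sold=2 ship[1->2]=2 ship[0->1]=2 prod=4 -> [21 6 2]
Step 9: demand=4,sold=2 ship[1->2]=2 ship[0->1]=2 prod=4 -> [23 6 2]
Step 10: demand=4,sold=2 ship[1->2]=2 ship[0->1]=2 prod=4 -> [25 6 2]
Step 11: demand=4,sold=2 ship[1->2]=2 ship[0->1]=2 prod=4 -> [27 6 2]
Step 12: demand=4,sold=2 ship[1->2]=2 ship[0->1]=2 prod=4 -> [29 6 2]
First stockout at step 5

5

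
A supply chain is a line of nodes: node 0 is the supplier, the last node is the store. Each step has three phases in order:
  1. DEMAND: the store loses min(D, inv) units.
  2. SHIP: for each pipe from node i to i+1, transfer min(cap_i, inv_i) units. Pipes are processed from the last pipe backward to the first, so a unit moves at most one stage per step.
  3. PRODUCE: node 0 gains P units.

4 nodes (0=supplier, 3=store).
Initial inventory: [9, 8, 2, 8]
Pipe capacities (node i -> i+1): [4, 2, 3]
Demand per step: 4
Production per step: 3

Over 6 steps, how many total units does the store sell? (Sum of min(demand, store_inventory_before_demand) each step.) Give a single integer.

Step 1: sold=4 (running total=4) -> [8 10 2 6]
Step 2: sold=4 (running total=8) -> [7 12 2 4]
Step 3: sold=4 (running total=12) -> [6 14 2 2]
Step 4: sold=2 (running total=14) -> [5 16 2 2]
Step 5: sold=2 (running total=16) -> [4 18 2 2]
Step 6: sold=2 (running total=18) -> [3 20 2 2]

Answer: 18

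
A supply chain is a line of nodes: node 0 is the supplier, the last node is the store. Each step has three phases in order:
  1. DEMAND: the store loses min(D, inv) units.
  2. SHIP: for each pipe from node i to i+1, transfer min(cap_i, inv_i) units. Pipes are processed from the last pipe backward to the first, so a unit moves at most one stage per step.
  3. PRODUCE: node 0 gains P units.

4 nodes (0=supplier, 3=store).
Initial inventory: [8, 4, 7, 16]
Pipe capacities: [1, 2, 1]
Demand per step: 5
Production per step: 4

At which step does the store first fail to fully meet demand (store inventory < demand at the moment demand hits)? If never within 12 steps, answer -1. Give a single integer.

Step 1: demand=5,sold=5 ship[2->3]=1 ship[1->2]=2 ship[0->1]=1 prod=4 -> [11 3 8 12]
Step 2: demand=5,sold=5 ship[2->3]=1 ship[1->2]=2 ship[0->1]=1 prod=4 -> [14 2 9 8]
Step 3: demand=5,sold=5 ship[2->3]=1 ship[1->2]=2 ship[0->1]=1 prod=4 -> [17 1 10 4]
Step 4: demand=5,sold=4 ship[2->3]=1 ship[1->2]=1 ship[0->1]=1 prod=4 -> [20 1 10 1]
Step 5: demand=5,sold=1 ship[2->3]=1 ship[1->2]=1 ship[0->1]=1 prod=4 -> [23 1 10 1]
Step 6: demand=5,sold=1 ship[2->3]=1 ship[1->2]=1 ship[0->1]=1 prod=4 -> [26 1 10 1]
Step 7: demand=5,sold=1 ship[2->3]=1 ship[1->2]=1 ship[0->1]=1 prod=4 -> [29 1 10 1]
Step 8: demand=5,sold=1 ship[2->3]=1 ship[1->2]=1 ship[0->1]=1 prod=4 -> [32 1 10 1]
Step 9: demand=5,sold=1 ship[2->3]=1 ship[1->2]=1 ship[0->1]=1 prod=4 -> [35 1 10 1]
Step 10: demand=5,sold=1 ship[2->3]=1 ship[1->2]=1 ship[0->1]=1 prod=4 -> [38 1 10 1]
Step 11: demand=5,sold=1 ship[2->3]=1 ship[1->2]=1 ship[0->1]=1 prod=4 -> [41 1 10 1]
Step 12: demand=5,sold=1 ship[2->3]=1 ship[1->2]=1 ship[0->1]=1 prod=4 -> [44 1 10 1]
First stockout at step 4

4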